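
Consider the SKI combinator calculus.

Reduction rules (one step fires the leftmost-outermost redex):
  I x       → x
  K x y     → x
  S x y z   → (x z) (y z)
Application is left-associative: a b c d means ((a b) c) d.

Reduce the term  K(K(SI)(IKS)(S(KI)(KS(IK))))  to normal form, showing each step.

Answer: normal form = K(SI(S(KI)S))  (in 2 steps)

Working:
  start: K(K(SI)(IKS)(S(KI)(KS(IK))))
  step 1: K(SI(S(KI)(KS(IK))))
  step 2: K(SI(S(KI)S))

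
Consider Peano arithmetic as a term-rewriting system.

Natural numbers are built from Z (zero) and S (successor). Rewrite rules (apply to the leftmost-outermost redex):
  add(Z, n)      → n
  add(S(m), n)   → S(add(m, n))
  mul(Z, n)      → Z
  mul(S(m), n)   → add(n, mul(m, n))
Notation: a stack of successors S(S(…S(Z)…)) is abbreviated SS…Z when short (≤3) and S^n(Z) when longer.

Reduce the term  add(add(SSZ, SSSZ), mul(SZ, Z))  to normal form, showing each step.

Answer: normal form = S^5(Z)  (in 12 steps)

Derivation:
  start: add(add(SSZ, SSSZ), mul(SZ, Z))
  [1] add(S(add(SZ, SSSZ)), mul(SZ, Z))
  [2] S(add(add(SZ, SSSZ), mul(SZ, Z)))
  [3] S(add(S(add(Z, SSSZ)), mul(SZ, Z)))
  [4] S(S(add(add(Z, SSSZ), mul(SZ, Z))))
  [5] S(S(add(SSSZ, mul(SZ, Z))))
  [6] S(S(S(add(SSZ, mul(SZ, Z)))))
  [7] S(S(S(S(add(SZ, mul(SZ, Z))))))
  [8] S(S(S(S(S(add(Z, mul(SZ, Z)))))))
  [9] S(S(S(S(S(mul(SZ, Z))))))
  [10] S(S(S(S(S(add(Z, mul(Z, Z)))))))
  [11] S(S(S(S(S(mul(Z, Z))))))
  [12] S^5(Z)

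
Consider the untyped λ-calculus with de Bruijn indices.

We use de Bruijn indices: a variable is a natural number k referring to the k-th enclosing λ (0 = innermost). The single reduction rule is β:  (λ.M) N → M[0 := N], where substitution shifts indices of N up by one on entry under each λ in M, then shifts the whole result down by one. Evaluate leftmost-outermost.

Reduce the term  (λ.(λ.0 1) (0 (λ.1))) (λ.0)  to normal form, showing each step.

  start: (λ.(λ.0 1) (0 (λ.1))) (λ.0)
  →1  (λ.0 (λ.0)) ((λ.0) (λ.λ.0))
  →2  (λ.0) (λ.λ.0) (λ.0)
  →3  (λ.λ.0) (λ.0)
  →4  λ.0

Answer: normal form = λ.0  (in 4 steps)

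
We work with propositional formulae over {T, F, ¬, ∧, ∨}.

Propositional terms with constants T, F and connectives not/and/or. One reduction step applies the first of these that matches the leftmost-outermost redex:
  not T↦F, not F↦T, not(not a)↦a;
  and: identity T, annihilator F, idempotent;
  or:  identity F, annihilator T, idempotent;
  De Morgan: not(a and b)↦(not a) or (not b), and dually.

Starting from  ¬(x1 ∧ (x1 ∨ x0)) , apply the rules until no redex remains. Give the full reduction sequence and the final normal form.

Answer: normal form = ¬x1 ∨ (¬x1 ∧ ¬x0)  (in 2 steps)

Working:
  start: ¬(x1 ∧ (x1 ∨ x0))
  [1] ¬x1 ∨ ¬(x1 ∨ x0)
  [2] ¬x1 ∨ (¬x1 ∧ ¬x0)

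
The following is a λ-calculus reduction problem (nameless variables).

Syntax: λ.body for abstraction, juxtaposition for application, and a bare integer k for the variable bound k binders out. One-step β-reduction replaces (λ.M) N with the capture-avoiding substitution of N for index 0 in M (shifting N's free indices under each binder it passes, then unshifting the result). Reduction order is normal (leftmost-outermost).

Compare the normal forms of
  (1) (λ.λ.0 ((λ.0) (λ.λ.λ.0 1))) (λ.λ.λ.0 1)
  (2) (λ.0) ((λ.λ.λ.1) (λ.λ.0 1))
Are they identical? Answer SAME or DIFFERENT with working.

Answer: DIFFERENT — A ⇓ λ.0 (λ.λ.λ.0 1), B ⇓ λ.λ.1

Derivation:
Term A:
  start: (λ.λ.0 ((λ.0) (λ.λ.λ.0 1))) (λ.λ.λ.0 1)
  [1] λ.0 ((λ.0) (λ.λ.λ.0 1))
  [2] λ.0 (λ.λ.λ.0 1)

Term B:
  start: (λ.0) ((λ.λ.λ.1) (λ.λ.0 1))
  [1] (λ.λ.λ.1) (λ.λ.0 1)
  [2] λ.λ.1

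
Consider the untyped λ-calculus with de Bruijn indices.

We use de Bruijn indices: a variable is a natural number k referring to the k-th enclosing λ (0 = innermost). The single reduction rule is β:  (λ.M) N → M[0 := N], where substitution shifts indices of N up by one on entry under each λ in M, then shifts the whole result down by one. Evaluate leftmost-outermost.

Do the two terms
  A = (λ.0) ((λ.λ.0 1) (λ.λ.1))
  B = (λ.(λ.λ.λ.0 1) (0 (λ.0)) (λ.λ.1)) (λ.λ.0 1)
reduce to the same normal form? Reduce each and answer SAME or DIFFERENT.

Term A:
  start: (λ.0) ((λ.λ.0 1) (λ.λ.1))
  step 1: (λ.λ.0 1) (λ.λ.1)
  step 2: λ.0 (λ.λ.1)

Term B:
  start: (λ.(λ.λ.λ.0 1) (0 (λ.0)) (λ.λ.1)) (λ.λ.0 1)
  step 1: (λ.λ.λ.0 1) ((λ.λ.0 1) (λ.0)) (λ.λ.1)
  step 2: (λ.λ.0 1) (λ.λ.1)
  step 3: λ.0 (λ.λ.1)

Answer: SAME — A ⇓ λ.0 (λ.λ.1), B ⇓ λ.0 (λ.λ.1)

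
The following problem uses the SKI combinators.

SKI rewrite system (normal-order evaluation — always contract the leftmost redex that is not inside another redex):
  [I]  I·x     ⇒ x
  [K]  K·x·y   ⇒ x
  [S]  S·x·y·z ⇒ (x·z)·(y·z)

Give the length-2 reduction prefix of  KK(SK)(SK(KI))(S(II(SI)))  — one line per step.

  start: KK(SK)(SK(KI))(S(II(SI)))
  [1] K(SK(KI))(S(II(SI)))
  [2] SK(KI)

Answer: after 2 steps: SK(KI)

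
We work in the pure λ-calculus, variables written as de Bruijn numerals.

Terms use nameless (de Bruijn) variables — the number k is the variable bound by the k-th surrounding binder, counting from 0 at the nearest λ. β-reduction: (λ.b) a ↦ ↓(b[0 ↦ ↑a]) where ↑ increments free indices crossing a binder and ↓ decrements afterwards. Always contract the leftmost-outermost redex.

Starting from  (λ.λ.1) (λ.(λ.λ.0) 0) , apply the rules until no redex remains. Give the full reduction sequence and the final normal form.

Answer: normal form = λ.λ.λ.0  (in 2 steps)

Derivation:
  start: (λ.λ.1) (λ.(λ.λ.0) 0)
  →1  λ.λ.(λ.λ.0) 0
  →2  λ.λ.λ.0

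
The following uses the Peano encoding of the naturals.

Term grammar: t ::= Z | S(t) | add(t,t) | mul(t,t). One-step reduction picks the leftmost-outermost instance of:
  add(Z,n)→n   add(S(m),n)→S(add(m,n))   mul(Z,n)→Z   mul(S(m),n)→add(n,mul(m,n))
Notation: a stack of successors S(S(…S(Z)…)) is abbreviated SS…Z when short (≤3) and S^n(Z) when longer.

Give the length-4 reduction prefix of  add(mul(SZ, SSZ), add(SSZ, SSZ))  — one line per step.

  start: add(mul(SZ, SSZ), add(SSZ, SSZ))
  step 1: add(add(SSZ, mul(Z, SSZ)), add(SSZ, SSZ))
  step 2: add(S(add(SZ, mul(Z, SSZ))), add(SSZ, SSZ))
  step 3: S(add(add(SZ, mul(Z, SSZ)), add(SSZ, SSZ)))
  step 4: S(add(S(add(Z, mul(Z, SSZ))), add(SSZ, SSZ)))

Answer: after 4 steps: S(add(S(add(Z, mul(Z, SSZ))), add(SSZ, SSZ)))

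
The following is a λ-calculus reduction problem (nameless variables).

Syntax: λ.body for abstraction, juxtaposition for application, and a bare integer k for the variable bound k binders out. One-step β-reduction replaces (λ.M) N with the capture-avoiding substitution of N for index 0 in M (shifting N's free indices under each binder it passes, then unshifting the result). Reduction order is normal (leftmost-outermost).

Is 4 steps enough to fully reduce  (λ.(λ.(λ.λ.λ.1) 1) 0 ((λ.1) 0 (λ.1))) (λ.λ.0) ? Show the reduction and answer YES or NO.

Answer: NO — after 4 steps the term is λ.(λ.λ.λ.0) (λ.λ.0) (λ.λ.λ.0), not yet normal

Working:
  start: (λ.(λ.(λ.λ.λ.1) 1) 0 ((λ.1) 0 (λ.1))) (λ.λ.0)
  step 1: (λ.(λ.λ.λ.1) (λ.λ.0)) (λ.λ.0) ((λ.λ.λ.0) (λ.λ.0) (λ.λ.λ.0))
  step 2: (λ.λ.λ.1) (λ.λ.0) ((λ.λ.λ.0) (λ.λ.0) (λ.λ.λ.0))
  step 3: (λ.λ.1) ((λ.λ.λ.0) (λ.λ.0) (λ.λ.λ.0))
  step 4: λ.(λ.λ.λ.0) (λ.λ.0) (λ.λ.λ.0)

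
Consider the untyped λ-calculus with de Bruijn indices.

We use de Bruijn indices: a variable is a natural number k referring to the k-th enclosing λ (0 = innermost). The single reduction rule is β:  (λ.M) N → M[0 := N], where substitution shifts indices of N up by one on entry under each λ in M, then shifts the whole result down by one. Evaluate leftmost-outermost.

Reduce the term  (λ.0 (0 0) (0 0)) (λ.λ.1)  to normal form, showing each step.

Answer: normal form = λ.λ.λ.1  (in 4 steps)

Derivation:
  start: (λ.0 (0 0) (0 0)) (λ.λ.1)
  →1  (λ.λ.1) ((λ.λ.1) (λ.λ.1)) ((λ.λ.1) (λ.λ.1))
  →2  (λ.(λ.λ.1) (λ.λ.1)) ((λ.λ.1) (λ.λ.1))
  →3  (λ.λ.1) (λ.λ.1)
  →4  λ.λ.λ.1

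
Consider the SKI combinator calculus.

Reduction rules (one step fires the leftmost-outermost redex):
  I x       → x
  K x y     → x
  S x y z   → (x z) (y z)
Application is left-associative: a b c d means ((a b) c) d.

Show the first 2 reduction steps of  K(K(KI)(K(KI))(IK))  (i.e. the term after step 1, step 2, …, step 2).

  start: K(K(KI)(K(KI))(IK))
  step 1: K(KI(IK))
  step 2: KI

Answer: after 2 steps: KI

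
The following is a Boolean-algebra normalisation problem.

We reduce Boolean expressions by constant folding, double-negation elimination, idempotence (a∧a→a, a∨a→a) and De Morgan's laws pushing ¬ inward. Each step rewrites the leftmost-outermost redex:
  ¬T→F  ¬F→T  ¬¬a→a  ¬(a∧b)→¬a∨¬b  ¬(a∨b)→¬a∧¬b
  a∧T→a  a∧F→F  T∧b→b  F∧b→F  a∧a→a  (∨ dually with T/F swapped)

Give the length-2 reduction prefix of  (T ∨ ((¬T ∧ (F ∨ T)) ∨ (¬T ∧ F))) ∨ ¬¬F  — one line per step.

  start: (T ∨ ((¬T ∧ (F ∨ T)) ∨ (¬T ∧ F))) ∨ ¬¬F
  [1] T ∨ ¬¬F
  [2] T

Answer: after 2 steps: T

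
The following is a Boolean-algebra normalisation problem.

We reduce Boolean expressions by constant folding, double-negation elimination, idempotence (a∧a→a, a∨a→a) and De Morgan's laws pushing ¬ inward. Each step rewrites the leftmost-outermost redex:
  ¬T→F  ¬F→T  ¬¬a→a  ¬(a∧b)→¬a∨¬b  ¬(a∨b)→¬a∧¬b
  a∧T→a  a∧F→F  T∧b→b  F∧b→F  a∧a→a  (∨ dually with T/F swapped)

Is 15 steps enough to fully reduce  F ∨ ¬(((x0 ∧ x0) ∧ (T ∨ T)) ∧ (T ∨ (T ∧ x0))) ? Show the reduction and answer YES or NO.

  start: F ∨ ¬(((x0 ∧ x0) ∧ (T ∨ T)) ∧ (T ∨ (T ∧ x0)))
  [1] ¬(((x0 ∧ x0) ∧ (T ∨ T)) ∧ (T ∨ (T ∧ x0)))
  [2] ¬((x0 ∧ x0) ∧ (T ∨ T)) ∨ ¬(T ∨ (T ∧ x0))
  [3] (¬(x0 ∧ x0) ∨ ¬(T ∨ T)) ∨ ¬(T ∨ (T ∧ x0))
  [4] ((¬x0 ∨ ¬x0) ∨ ¬(T ∨ T)) ∨ ¬(T ∨ (T ∧ x0))
  [5] (¬x0 ∨ ¬(T ∨ T)) ∨ ¬(T ∨ (T ∧ x0))
  [6] (¬x0 ∨ (¬T ∧ ¬T)) ∨ ¬(T ∨ (T ∧ x0))
  [7] (¬x0 ∨ ¬T) ∨ ¬(T ∨ (T ∧ x0))
  [8] (¬x0 ∨ F) ∨ ¬(T ∨ (T ∧ x0))
  [9] ¬x0 ∨ ¬(T ∨ (T ∧ x0))
  [10] ¬x0 ∨ (¬T ∧ ¬(T ∧ x0))
  [11] ¬x0 ∨ (F ∧ ¬(T ∧ x0))
  [12] ¬x0 ∨ F
  [13] ¬x0

Answer: YES — reaches normal form ¬x0 in 13 ≤ 15 steps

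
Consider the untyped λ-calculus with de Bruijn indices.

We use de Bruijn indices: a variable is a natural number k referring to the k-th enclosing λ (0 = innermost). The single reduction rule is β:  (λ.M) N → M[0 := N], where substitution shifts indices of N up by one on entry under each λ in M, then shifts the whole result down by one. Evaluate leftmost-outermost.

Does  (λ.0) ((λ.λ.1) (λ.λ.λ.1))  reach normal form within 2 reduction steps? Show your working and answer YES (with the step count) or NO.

Answer: YES — reaches normal form λ.λ.λ.λ.1 in 2 ≤ 2 steps

Derivation:
  start: (λ.0) ((λ.λ.1) (λ.λ.λ.1))
  [1] (λ.λ.1) (λ.λ.λ.1)
  [2] λ.λ.λ.λ.1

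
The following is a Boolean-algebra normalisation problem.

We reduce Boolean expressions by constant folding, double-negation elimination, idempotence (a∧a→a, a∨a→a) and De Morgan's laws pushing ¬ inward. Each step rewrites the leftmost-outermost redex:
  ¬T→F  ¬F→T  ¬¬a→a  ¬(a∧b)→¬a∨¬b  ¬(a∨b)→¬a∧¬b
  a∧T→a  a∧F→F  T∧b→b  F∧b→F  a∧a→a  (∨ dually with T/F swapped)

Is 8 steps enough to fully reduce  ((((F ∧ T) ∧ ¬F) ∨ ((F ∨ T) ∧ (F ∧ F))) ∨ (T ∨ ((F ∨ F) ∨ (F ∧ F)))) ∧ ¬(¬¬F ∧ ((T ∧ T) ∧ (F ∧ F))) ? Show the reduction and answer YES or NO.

Answer: NO — after 8 steps the term is T ∧ ¬(¬¬F ∧ ((T ∧ T) ∧ (F ∧ F))), not yet normal

Derivation:
  start: ((((F ∧ T) ∧ ¬F) ∨ ((F ∨ T) ∧ (F ∧ F))) ∨ (T ∨ ((F ∨ F) ∨ (F ∧ F)))) ∧ ¬(¬¬F ∧ ((T ∧ T) ∧ (F ∧ F)))
  →1  (((F ∧ ¬F) ∨ ((F ∨ T) ∧ (F ∧ F))) ∨ (T ∨ ((F ∨ F) ∨ (F ∧ F)))) ∧ ¬(¬¬F ∧ ((T ∧ T) ∧ (F ∧ F)))
  →2  ((F ∨ ((F ∨ T) ∧ (F ∧ F))) ∨ (T ∨ ((F ∨ F) ∨ (F ∧ F)))) ∧ ¬(¬¬F ∧ ((T ∧ T) ∧ (F ∧ F)))
  →3  (((F ∨ T) ∧ (F ∧ F)) ∨ (T ∨ ((F ∨ F) ∨ (F ∧ F)))) ∧ ¬(¬¬F ∧ ((T ∧ T) ∧ (F ∧ F)))
  →4  ((T ∧ (F ∧ F)) ∨ (T ∨ ((F ∨ F) ∨ (F ∧ F)))) ∧ ¬(¬¬F ∧ ((T ∧ T) ∧ (F ∧ F)))
  →5  ((F ∧ F) ∨ (T ∨ ((F ∨ F) ∨ (F ∧ F)))) ∧ ¬(¬¬F ∧ ((T ∧ T) ∧ (F ∧ F)))
  →6  (F ∨ (T ∨ ((F ∨ F) ∨ (F ∧ F)))) ∧ ¬(¬¬F ∧ ((T ∧ T) ∧ (F ∧ F)))
  →7  (T ∨ ((F ∨ F) ∨ (F ∧ F))) ∧ ¬(¬¬F ∧ ((T ∧ T) ∧ (F ∧ F)))
  →8  T ∧ ¬(¬¬F ∧ ((T ∧ T) ∧ (F ∧ F)))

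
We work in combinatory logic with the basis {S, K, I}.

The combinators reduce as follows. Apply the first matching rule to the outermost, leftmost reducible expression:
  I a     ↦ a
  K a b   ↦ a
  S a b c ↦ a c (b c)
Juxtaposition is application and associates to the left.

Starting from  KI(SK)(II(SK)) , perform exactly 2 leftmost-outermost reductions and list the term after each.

  start: KI(SK)(II(SK))
  step 1: I(II(SK))
  step 2: II(SK)

Answer: after 2 steps: II(SK)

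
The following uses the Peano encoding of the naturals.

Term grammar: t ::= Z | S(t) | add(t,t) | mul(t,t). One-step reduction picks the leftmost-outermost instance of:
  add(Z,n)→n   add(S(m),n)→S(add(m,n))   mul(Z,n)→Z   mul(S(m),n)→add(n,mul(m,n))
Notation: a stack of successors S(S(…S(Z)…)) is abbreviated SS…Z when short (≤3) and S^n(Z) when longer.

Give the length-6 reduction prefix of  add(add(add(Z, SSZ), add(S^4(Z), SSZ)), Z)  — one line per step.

  start: add(add(add(Z, SSZ), add(S^4(Z), SSZ)), Z)
  →1  add(add(SSZ, add(S^4(Z), SSZ)), Z)
  →2  add(S(add(SZ, add(S^4(Z), SSZ))), Z)
  →3  S(add(add(SZ, add(S^4(Z), SSZ)), Z))
  →4  S(add(S(add(Z, add(S^4(Z), SSZ))), Z))
  →5  S(S(add(add(Z, add(S^4(Z), SSZ)), Z)))
  →6  S(S(add(add(S^4(Z), SSZ), Z)))

Answer: after 6 steps: S(S(add(add(S^4(Z), SSZ), Z)))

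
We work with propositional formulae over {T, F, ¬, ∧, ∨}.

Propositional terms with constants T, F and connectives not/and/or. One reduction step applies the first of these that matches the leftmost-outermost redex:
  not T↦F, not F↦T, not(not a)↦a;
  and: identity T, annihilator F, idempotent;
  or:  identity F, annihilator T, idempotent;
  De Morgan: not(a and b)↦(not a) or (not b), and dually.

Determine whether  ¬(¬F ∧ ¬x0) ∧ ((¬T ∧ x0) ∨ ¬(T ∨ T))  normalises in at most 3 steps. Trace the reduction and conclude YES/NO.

Answer: NO — after 3 steps the term is ¬¬x0 ∧ ((¬T ∧ x0) ∨ ¬(T ∨ T)), not yet normal

Derivation:
  start: ¬(¬F ∧ ¬x0) ∧ ((¬T ∧ x0) ∨ ¬(T ∨ T))
  →1  (¬¬F ∨ ¬¬x0) ∧ ((¬T ∧ x0) ∨ ¬(T ∨ T))
  →2  (F ∨ ¬¬x0) ∧ ((¬T ∧ x0) ∨ ¬(T ∨ T))
  →3  ¬¬x0 ∧ ((¬T ∧ x0) ∨ ¬(T ∨ T))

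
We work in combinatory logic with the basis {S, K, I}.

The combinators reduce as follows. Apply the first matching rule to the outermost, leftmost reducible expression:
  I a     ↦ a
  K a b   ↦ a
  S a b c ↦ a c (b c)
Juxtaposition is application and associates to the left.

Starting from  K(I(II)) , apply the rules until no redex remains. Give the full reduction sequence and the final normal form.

Answer: normal form = KI  (in 2 steps)

Working:
  start: K(I(II))
  [1] K(II)
  [2] KI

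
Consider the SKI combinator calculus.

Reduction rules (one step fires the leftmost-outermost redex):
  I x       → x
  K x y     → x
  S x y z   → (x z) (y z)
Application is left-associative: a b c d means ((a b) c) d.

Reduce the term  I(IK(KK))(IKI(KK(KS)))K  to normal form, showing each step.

Answer: normal form = K  (in 4 steps)

Working:
  start: I(IK(KK))(IKI(KK(KS)))K
  [1] IK(KK)(IKI(KK(KS)))K
  [2] K(KK)(IKI(KK(KS)))K
  [3] KKK
  [4] K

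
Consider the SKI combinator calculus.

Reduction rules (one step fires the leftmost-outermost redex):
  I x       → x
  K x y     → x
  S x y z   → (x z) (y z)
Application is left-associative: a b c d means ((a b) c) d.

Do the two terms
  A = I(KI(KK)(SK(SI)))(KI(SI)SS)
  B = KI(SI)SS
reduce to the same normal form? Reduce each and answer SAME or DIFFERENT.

Answer: SAME — A ⇓ SS, B ⇓ SS

Reduction:
Term A:
  start: I(KI(KK)(SK(SI)))(KI(SI)SS)
  step 1: KI(KK)(SK(SI))(KI(SI)SS)
  step 2: I(SK(SI))(KI(SI)SS)
  step 3: SK(SI)(KI(SI)SS)
  step 4: K(KI(SI)SS)(SI(KI(SI)SS))
  step 5: KI(SI)SS
  step 6: ISS
  step 7: SS

Term B:
  start: KI(SI)SS
  step 1: ISS
  step 2: SS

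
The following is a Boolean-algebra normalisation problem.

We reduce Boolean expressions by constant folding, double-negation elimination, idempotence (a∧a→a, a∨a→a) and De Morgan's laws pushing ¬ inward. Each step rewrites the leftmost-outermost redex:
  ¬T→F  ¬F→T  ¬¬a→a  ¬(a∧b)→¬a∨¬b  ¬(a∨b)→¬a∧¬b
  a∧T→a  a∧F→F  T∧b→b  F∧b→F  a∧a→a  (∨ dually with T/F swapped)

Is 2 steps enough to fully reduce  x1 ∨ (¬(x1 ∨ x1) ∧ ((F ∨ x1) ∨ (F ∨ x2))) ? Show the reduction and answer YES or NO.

  start: x1 ∨ (¬(x1 ∨ x1) ∧ ((F ∨ x1) ∨ (F ∨ x2)))
  →1  x1 ∨ ((¬x1 ∧ ¬x1) ∧ ((F ∨ x1) ∨ (F ∨ x2)))
  →2  x1 ∨ (¬x1 ∧ ((F ∨ x1) ∨ (F ∨ x2)))

Answer: NO — after 2 steps the term is x1 ∨ (¬x1 ∧ ((F ∨ x1) ∨ (F ∨ x2))), not yet normal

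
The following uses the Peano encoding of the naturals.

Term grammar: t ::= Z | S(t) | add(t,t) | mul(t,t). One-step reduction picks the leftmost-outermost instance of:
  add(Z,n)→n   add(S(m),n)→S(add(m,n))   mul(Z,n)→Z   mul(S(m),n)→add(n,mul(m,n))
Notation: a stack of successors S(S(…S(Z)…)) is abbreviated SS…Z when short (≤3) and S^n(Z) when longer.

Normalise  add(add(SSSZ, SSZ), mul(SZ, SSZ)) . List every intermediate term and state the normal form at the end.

Answer: normal form = S^7(Z)  (in 15 steps)

Working:
  start: add(add(SSSZ, SSZ), mul(SZ, SSZ))
  step 1: add(S(add(SSZ, SSZ)), mul(SZ, SSZ))
  step 2: S(add(add(SSZ, SSZ), mul(SZ, SSZ)))
  step 3: S(add(S(add(SZ, SSZ)), mul(SZ, SSZ)))
  step 4: S(S(add(add(SZ, SSZ), mul(SZ, SSZ))))
  step 5: S(S(add(S(add(Z, SSZ)), mul(SZ, SSZ))))
  step 6: S(S(S(add(add(Z, SSZ), mul(SZ, SSZ)))))
  step 7: S(S(S(add(SSZ, mul(SZ, SSZ)))))
  step 8: S(S(S(S(add(SZ, mul(SZ, SSZ))))))
  step 9: S(S(S(S(S(add(Z, mul(SZ, SSZ)))))))
  step 10: S(S(S(S(S(mul(SZ, SSZ))))))
  step 11: S(S(S(S(S(add(SSZ, mul(Z, SSZ)))))))
  step 12: S(S(S(S(S(S(add(SZ, mul(Z, SSZ))))))))
  step 13: S(S(S(S(S(S(S(add(Z, mul(Z, SSZ)))))))))
  step 14: S(S(S(S(S(S(S(mul(Z, SSZ))))))))
  step 15: S^7(Z)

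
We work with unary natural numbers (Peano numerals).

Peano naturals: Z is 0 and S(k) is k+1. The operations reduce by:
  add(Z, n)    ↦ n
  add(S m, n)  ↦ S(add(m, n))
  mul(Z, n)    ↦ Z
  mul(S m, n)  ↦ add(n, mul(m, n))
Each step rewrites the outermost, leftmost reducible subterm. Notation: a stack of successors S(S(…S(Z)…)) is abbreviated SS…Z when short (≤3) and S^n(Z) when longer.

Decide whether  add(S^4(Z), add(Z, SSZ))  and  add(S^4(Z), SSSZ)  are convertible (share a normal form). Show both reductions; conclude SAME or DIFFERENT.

Term A:
  start: add(S^4(Z), add(Z, SSZ))
  step 1: S(add(SSSZ, add(Z, SSZ)))
  step 2: S(S(add(SSZ, add(Z, SSZ))))
  step 3: S(S(S(add(SZ, add(Z, SSZ)))))
  step 4: S(S(S(S(add(Z, add(Z, SSZ))))))
  step 5: S(S(S(S(add(Z, SSZ)))))
  step 6: S^6(Z)

Term B:
  start: add(S^4(Z), SSSZ)
  step 1: S(add(SSSZ, SSSZ))
  step 2: S(S(add(SSZ, SSSZ)))
  step 3: S(S(S(add(SZ, SSSZ))))
  step 4: S(S(S(S(add(Z, SSSZ)))))
  step 5: S^7(Z)

Answer: DIFFERENT — A ⇓ S^6(Z), B ⇓ S^7(Z)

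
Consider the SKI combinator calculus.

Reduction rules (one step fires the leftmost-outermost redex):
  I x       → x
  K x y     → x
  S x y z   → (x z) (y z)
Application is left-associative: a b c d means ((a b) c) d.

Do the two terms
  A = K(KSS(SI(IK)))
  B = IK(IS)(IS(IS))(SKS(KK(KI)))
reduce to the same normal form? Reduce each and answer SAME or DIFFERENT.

Term A:
  start: K(KSS(SI(IK)))
  step 1: K(S(SI(IK)))
  step 2: K(S(SIK))

Term B:
  start: IK(IS)(IS(IS))(SKS(KK(KI)))
  step 1: K(IS)(IS(IS))(SKS(KK(KI)))
  step 2: IS(SKS(KK(KI)))
  step 3: S(SKS(KK(KI)))
  step 4: S(K(KK(KI))(S(KK(KI))))
  step 5: S(KK(KI))
  step 6: SK

Answer: DIFFERENT — A ⇓ K(S(SIK)), B ⇓ SK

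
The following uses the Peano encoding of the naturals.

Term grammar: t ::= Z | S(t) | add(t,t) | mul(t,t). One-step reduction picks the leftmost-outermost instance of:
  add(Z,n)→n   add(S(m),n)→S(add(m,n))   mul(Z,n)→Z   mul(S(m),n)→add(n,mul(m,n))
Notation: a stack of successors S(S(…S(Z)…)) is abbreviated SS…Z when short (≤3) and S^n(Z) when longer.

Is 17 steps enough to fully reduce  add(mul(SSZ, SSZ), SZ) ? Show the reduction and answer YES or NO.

Answer: YES — reaches normal form S^5(Z) in 14 ≤ 17 steps

Working:
  start: add(mul(SSZ, SSZ), SZ)
  step 1: add(add(SSZ, mul(SZ, SSZ)), SZ)
  step 2: add(S(add(SZ, mul(SZ, SSZ))), SZ)
  step 3: S(add(add(SZ, mul(SZ, SSZ)), SZ))
  step 4: S(add(S(add(Z, mul(SZ, SSZ))), SZ))
  step 5: S(S(add(add(Z, mul(SZ, SSZ)), SZ)))
  step 6: S(S(add(mul(SZ, SSZ), SZ)))
  step 7: S(S(add(add(SSZ, mul(Z, SSZ)), SZ)))
  step 8: S(S(add(S(add(SZ, mul(Z, SSZ))), SZ)))
  step 9: S(S(S(add(add(SZ, mul(Z, SSZ)), SZ))))
  step 10: S(S(S(add(S(add(Z, mul(Z, SSZ))), SZ))))
  step 11: S(S(S(S(add(add(Z, mul(Z, SSZ)), SZ)))))
  step 12: S(S(S(S(add(mul(Z, SSZ), SZ)))))
  step 13: S(S(S(S(add(Z, SZ)))))
  step 14: S^5(Z)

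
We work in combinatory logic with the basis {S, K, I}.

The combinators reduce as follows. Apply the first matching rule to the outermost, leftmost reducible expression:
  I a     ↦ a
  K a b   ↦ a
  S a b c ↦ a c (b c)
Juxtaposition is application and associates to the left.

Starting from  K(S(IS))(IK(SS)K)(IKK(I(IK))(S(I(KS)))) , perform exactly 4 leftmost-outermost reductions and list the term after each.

  start: K(S(IS))(IK(SS)K)(IKK(I(IK))(S(I(KS))))
  [1] S(IS)(IKK(I(IK))(S(I(KS))))
  [2] SS(IKK(I(IK))(S(I(KS))))
  [3] SS(KK(I(IK))(S(I(KS))))
  [4] SS(K(S(I(KS))))

Answer: after 4 steps: SS(K(S(I(KS))))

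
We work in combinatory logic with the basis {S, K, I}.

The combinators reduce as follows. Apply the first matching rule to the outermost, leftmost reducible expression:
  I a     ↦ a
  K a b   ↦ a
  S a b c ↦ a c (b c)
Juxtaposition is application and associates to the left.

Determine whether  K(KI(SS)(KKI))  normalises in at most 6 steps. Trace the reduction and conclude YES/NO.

  start: K(KI(SS)(KKI))
  [1] K(I(KKI))
  [2] K(KKI)
  [3] KK

Answer: YES — reaches normal form KK in 3 ≤ 6 steps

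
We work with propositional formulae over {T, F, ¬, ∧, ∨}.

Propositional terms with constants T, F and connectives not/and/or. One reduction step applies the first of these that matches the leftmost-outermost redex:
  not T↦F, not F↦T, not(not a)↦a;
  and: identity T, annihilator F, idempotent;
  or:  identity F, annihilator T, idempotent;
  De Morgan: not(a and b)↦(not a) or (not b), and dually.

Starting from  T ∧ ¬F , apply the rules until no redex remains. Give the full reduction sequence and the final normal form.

  start: T ∧ ¬F
  [1] ¬F
  [2] T

Answer: normal form = T  (in 2 steps)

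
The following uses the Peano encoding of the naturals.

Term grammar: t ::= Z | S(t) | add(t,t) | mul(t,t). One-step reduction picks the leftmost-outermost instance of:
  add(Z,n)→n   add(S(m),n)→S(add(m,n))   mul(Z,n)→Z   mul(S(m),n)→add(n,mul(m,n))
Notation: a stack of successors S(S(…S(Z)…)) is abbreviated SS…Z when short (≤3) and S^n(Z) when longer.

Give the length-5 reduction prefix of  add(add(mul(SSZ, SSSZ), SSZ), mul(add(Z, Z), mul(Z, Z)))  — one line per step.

  start: add(add(mul(SSZ, SSSZ), SSZ), mul(add(Z, Z), mul(Z, Z)))
  →1  add(add(add(SSSZ, mul(SZ, SSSZ)), SSZ), mul(add(Z, Z), mul(Z, Z)))
  →2  add(add(S(add(SSZ, mul(SZ, SSSZ))), SSZ), mul(add(Z, Z), mul(Z, Z)))
  →3  add(S(add(add(SSZ, mul(SZ, SSSZ)), SSZ)), mul(add(Z, Z), mul(Z, Z)))
  →4  S(add(add(add(SSZ, mul(SZ, SSSZ)), SSZ), mul(add(Z, Z), mul(Z, Z))))
  →5  S(add(add(S(add(SZ, mul(SZ, SSSZ))), SSZ), mul(add(Z, Z), mul(Z, Z))))

Answer: after 5 steps: S(add(add(S(add(SZ, mul(SZ, SSSZ))), SSZ), mul(add(Z, Z), mul(Z, Z))))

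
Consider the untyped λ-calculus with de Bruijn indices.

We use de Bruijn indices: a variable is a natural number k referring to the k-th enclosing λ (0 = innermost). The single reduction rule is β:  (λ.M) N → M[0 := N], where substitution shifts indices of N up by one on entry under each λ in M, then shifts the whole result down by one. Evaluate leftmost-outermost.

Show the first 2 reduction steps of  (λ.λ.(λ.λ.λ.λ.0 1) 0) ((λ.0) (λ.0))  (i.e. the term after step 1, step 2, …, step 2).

Answer: after 2 steps: λ.λ.λ.λ.0 1

Reduction:
  start: (λ.λ.(λ.λ.λ.λ.0 1) 0) ((λ.0) (λ.0))
  [1] λ.(λ.λ.λ.λ.0 1) 0
  [2] λ.λ.λ.λ.0 1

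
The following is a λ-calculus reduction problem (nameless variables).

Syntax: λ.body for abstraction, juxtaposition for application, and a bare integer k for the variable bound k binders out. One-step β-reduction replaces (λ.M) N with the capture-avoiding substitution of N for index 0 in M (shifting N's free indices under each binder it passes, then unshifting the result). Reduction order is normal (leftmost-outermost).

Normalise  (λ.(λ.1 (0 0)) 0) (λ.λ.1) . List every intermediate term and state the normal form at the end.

Answer: normal form = λ.λ.λ.λ.1  (in 4 steps)

Working:
  start: (λ.(λ.1 (0 0)) 0) (λ.λ.1)
  →1  (λ.(λ.λ.1) (0 0)) (λ.λ.1)
  →2  (λ.λ.1) ((λ.λ.1) (λ.λ.1))
  →3  λ.(λ.λ.1) (λ.λ.1)
  →4  λ.λ.λ.λ.1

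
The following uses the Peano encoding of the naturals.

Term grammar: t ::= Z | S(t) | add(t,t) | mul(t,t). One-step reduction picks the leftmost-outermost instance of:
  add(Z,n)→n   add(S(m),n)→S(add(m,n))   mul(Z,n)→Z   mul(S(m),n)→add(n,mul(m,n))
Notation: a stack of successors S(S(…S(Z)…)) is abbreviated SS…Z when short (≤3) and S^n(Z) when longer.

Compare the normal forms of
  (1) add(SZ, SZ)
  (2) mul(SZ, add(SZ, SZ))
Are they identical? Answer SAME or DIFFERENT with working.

Answer: SAME — A ⇓ SSZ, B ⇓ SSZ

Derivation:
Term A:
  start: add(SZ, SZ)
  →1  S(add(Z, SZ))
  →2  SSZ

Term B:
  start: mul(SZ, add(SZ, SZ))
  →1  add(add(SZ, SZ), mul(Z, add(SZ, SZ)))
  →2  add(S(add(Z, SZ)), mul(Z, add(SZ, SZ)))
  →3  S(add(add(Z, SZ), mul(Z, add(SZ, SZ))))
  →4  S(add(SZ, mul(Z, add(SZ, SZ))))
  →5  S(S(add(Z, mul(Z, add(SZ, SZ)))))
  →6  S(S(mul(Z, add(SZ, SZ))))
  →7  SSZ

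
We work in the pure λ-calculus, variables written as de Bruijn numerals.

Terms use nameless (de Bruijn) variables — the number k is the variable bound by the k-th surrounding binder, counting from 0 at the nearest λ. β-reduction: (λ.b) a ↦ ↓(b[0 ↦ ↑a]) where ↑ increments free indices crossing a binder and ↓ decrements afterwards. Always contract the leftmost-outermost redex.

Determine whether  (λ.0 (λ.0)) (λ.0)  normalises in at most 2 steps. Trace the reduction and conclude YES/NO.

Answer: YES — reaches normal form λ.0 in 2 ≤ 2 steps

Working:
  start: (λ.0 (λ.0)) (λ.0)
  step 1: (λ.0) (λ.0)
  step 2: λ.0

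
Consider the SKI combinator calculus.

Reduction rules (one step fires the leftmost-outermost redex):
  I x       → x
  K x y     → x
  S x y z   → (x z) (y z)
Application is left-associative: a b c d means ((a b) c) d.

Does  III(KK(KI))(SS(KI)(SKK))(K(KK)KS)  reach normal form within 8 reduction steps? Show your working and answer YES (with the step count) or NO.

  start: III(KK(KI))(SS(KI)(SKK))(K(KK)KS)
  step 1: II(KK(KI))(SS(KI)(SKK))(K(KK)KS)
  step 2: I(KK(KI))(SS(KI)(SKK))(K(KK)KS)
  step 3: KK(KI)(SS(KI)(SKK))(K(KK)KS)
  step 4: K(SS(KI)(SKK))(K(KK)KS)
  step 5: SS(KI)(SKK)
  step 6: S(SKK)(KI(SKK))
  step 7: S(SKK)I

Answer: YES — reaches normal form S(SKK)I in 7 ≤ 8 steps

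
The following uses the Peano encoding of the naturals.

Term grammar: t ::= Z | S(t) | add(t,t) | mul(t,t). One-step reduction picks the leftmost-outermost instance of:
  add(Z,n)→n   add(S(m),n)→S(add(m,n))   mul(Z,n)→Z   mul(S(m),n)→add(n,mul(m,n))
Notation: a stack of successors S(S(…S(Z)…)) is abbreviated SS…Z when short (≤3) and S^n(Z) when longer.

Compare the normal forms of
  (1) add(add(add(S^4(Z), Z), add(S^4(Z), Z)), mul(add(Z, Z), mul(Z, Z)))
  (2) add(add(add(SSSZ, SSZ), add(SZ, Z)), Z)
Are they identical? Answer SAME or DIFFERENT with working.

Term A:
  start: add(add(add(S^4(Z), Z), add(S^4(Z), Z)), mul(add(Z, Z), mul(Z, Z)))
  step 1: add(add(S(add(SSSZ, Z)), add(S^4(Z), Z)), mul(add(Z, Z), mul(Z, Z)))
  step 2: add(S(add(add(SSSZ, Z), add(S^4(Z), Z))), mul(add(Z, Z), mul(Z, Z)))
  step 3: S(add(add(add(SSSZ, Z), add(S^4(Z), Z)), mul(add(Z, Z), mul(Z, Z))))
  step 4: S(add(add(S(add(SSZ, Z)), add(S^4(Z), Z)), mul(add(Z, Z), mul(Z, Z))))
  step 5: S(add(S(add(add(SSZ, Z), add(S^4(Z), Z))), mul(add(Z, Z), mul(Z, Z))))
  step 6: S(S(add(add(add(SSZ, Z), add(S^4(Z), Z)), mul(add(Z, Z), mul(Z, Z)))))
  step 7: S(S(add(add(S(add(SZ, Z)), add(S^4(Z), Z)), mul(add(Z, Z), mul(Z, Z)))))
  step 8: S(S(add(S(add(add(SZ, Z), add(S^4(Z), Z))), mul(add(Z, Z), mul(Z, Z)))))
  step 9: S(S(S(add(add(add(SZ, Z), add(S^4(Z), Z)), mul(add(Z, Z), mul(Z, Z))))))
  step 10: S(S(S(add(add(S(add(Z, Z)), add(S^4(Z), Z)), mul(add(Z, Z), mul(Z, Z))))))
  step 11: S(S(S(add(S(add(add(Z, Z), add(S^4(Z), Z))), mul(add(Z, Z), mul(Z, Z))))))
  step 12: S(S(S(S(add(add(add(Z, Z), add(S^4(Z), Z)), mul(add(Z, Z), mul(Z, Z)))))))
  step 13: S(S(S(S(add(add(Z, add(S^4(Z), Z)), mul(add(Z, Z), mul(Z, Z)))))))
  step 14: S(S(S(S(add(add(S^4(Z), Z), mul(add(Z, Z), mul(Z, Z)))))))
  step 15: S(S(S(S(add(S(add(SSSZ, Z)), mul(add(Z, Z), mul(Z, Z)))))))
  step 16: S(S(S(S(S(add(add(SSSZ, Z), mul(add(Z, Z), mul(Z, Z))))))))
  step 17: S(S(S(S(S(add(S(add(SSZ, Z)), mul(add(Z, Z), mul(Z, Z))))))))
  step 18: S(S(S(S(S(S(add(add(SSZ, Z), mul(add(Z, Z), mul(Z, Z)))))))))
  step 19: S(S(S(S(S(S(add(S(add(SZ, Z)), mul(add(Z, Z), mul(Z, Z)))))))))
  step 20: S(S(S(S(S(S(S(add(add(SZ, Z), mul(add(Z, Z), mul(Z, Z))))))))))
  step 21: S(S(S(S(S(S(S(add(S(add(Z, Z)), mul(add(Z, Z), mul(Z, Z))))))))))
  step 22: S(S(S(S(S(S(S(S(add(add(Z, Z), mul(add(Z, Z), mul(Z, Z)))))))))))
  step 23: S(S(S(S(S(S(S(S(add(Z, mul(add(Z, Z), mul(Z, Z)))))))))))
  step 24: S(S(S(S(S(S(S(S(mul(add(Z, Z), mul(Z, Z))))))))))
  step 25: S(S(S(S(S(S(S(S(mul(Z, mul(Z, Z))))))))))
  step 26: S^8(Z)

Term B:
  start: add(add(add(SSSZ, SSZ), add(SZ, Z)), Z)
  step 1: add(add(S(add(SSZ, SSZ)), add(SZ, Z)), Z)
  step 2: add(S(add(add(SSZ, SSZ), add(SZ, Z))), Z)
  step 3: S(add(add(add(SSZ, SSZ), add(SZ, Z)), Z))
  step 4: S(add(add(S(add(SZ, SSZ)), add(SZ, Z)), Z))
  step 5: S(add(S(add(add(SZ, SSZ), add(SZ, Z))), Z))
  step 6: S(S(add(add(add(SZ, SSZ), add(SZ, Z)), Z)))
  step 7: S(S(add(add(S(add(Z, SSZ)), add(SZ, Z)), Z)))
  step 8: S(S(add(S(add(add(Z, SSZ), add(SZ, Z))), Z)))
  step 9: S(S(S(add(add(add(Z, SSZ), add(SZ, Z)), Z))))
  step 10: S(S(S(add(add(SSZ, add(SZ, Z)), Z))))
  step 11: S(S(S(add(S(add(SZ, add(SZ, Z))), Z))))
  step 12: S(S(S(S(add(add(SZ, add(SZ, Z)), Z)))))
  step 13: S(S(S(S(add(S(add(Z, add(SZ, Z))), Z)))))
  step 14: S(S(S(S(S(add(add(Z, add(SZ, Z)), Z))))))
  step 15: S(S(S(S(S(add(add(SZ, Z), Z))))))
  step 16: S(S(S(S(S(add(S(add(Z, Z)), Z))))))
  step 17: S(S(S(S(S(S(add(add(Z, Z), Z)))))))
  step 18: S(S(S(S(S(S(add(Z, Z)))))))
  step 19: S^6(Z)

Answer: DIFFERENT — A ⇓ S^8(Z), B ⇓ S^6(Z)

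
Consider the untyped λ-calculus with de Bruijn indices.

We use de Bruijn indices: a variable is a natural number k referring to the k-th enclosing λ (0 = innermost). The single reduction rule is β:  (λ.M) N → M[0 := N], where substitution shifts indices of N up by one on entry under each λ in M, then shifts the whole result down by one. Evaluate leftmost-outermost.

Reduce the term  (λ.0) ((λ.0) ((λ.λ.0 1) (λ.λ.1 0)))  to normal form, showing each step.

Answer: normal form = λ.0 (λ.λ.1 0)  (in 3 steps)

Derivation:
  start: (λ.0) ((λ.0) ((λ.λ.0 1) (λ.λ.1 0)))
  step 1: (λ.0) ((λ.λ.0 1) (λ.λ.1 0))
  step 2: (λ.λ.0 1) (λ.λ.1 0)
  step 3: λ.0 (λ.λ.1 0)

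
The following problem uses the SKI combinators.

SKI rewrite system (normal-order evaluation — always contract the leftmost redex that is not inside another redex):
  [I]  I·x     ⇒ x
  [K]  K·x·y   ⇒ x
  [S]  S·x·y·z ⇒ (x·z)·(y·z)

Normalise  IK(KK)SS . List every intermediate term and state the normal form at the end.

  start: IK(KK)SS
  [1] K(KK)SS
  [2] KKS
  [3] K

Answer: normal form = K  (in 3 steps)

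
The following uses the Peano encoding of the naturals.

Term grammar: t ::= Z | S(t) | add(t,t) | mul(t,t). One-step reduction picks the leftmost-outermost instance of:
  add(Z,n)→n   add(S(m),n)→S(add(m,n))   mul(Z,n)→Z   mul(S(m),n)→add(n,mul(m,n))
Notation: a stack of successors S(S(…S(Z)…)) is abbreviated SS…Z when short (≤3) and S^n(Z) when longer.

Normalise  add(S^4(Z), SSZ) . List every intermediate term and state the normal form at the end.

Answer: normal form = S^6(Z)  (in 5 steps)

Reduction:
  start: add(S^4(Z), SSZ)
  step 1: S(add(SSSZ, SSZ))
  step 2: S(S(add(SSZ, SSZ)))
  step 3: S(S(S(add(SZ, SSZ))))
  step 4: S(S(S(S(add(Z, SSZ)))))
  step 5: S^6(Z)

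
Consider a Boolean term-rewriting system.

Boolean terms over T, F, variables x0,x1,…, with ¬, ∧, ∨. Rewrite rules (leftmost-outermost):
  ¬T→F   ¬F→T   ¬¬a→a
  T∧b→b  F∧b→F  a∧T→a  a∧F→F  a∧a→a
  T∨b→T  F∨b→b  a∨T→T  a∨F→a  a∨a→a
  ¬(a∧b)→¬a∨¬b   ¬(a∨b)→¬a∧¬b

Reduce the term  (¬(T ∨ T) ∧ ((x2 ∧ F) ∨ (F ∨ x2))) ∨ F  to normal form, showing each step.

Answer: normal form = F  (in 5 steps)

Reduction:
  start: (¬(T ∨ T) ∧ ((x2 ∧ F) ∨ (F ∨ x2))) ∨ F
  →1  ¬(T ∨ T) ∧ ((x2 ∧ F) ∨ (F ∨ x2))
  →2  (¬T ∧ ¬T) ∧ ((x2 ∧ F) ∨ (F ∨ x2))
  →3  ¬T ∧ ((x2 ∧ F) ∨ (F ∨ x2))
  →4  F ∧ ((x2 ∧ F) ∨ (F ∨ x2))
  →5  F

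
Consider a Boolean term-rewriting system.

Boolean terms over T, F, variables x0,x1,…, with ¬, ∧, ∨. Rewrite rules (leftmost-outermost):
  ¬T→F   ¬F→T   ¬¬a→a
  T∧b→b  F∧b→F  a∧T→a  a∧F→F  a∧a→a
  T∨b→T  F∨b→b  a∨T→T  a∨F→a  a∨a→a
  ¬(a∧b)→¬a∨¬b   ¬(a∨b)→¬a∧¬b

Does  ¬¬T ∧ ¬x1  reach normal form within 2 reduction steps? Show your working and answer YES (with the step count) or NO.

Answer: YES — reaches normal form ¬x1 in 2 ≤ 2 steps

Working:
  start: ¬¬T ∧ ¬x1
  [1] T ∧ ¬x1
  [2] ¬x1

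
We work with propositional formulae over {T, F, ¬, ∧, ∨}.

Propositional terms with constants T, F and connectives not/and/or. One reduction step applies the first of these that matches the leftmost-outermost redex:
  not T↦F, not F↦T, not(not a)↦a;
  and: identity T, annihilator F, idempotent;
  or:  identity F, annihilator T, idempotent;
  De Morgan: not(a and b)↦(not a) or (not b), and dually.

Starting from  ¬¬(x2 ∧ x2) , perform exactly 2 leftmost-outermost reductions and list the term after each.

Answer: after 2 steps: x2

Derivation:
  start: ¬¬(x2 ∧ x2)
  →1  x2 ∧ x2
  →2  x2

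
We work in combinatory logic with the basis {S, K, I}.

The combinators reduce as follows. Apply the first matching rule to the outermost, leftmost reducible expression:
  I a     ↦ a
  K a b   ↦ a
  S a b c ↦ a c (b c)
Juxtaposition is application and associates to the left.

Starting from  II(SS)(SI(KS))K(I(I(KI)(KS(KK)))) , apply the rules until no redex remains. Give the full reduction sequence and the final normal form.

Answer: normal form = I  (in 8 steps)

Reduction:
  start: II(SS)(SI(KS))K(I(I(KI)(KS(KK))))
  step 1: I(SS)(SI(KS))K(I(I(KI)(KS(KK))))
  step 2: SS(SI(KS))K(I(I(KI)(KS(KK))))
  step 3: SK(SI(KS)K)(I(I(KI)(KS(KK))))
  step 4: K(I(I(KI)(KS(KK))))(SI(KS)K(I(I(KI)(KS(KK)))))
  step 5: I(I(KI)(KS(KK)))
  step 6: I(KI)(KS(KK))
  step 7: KI(KS(KK))
  step 8: I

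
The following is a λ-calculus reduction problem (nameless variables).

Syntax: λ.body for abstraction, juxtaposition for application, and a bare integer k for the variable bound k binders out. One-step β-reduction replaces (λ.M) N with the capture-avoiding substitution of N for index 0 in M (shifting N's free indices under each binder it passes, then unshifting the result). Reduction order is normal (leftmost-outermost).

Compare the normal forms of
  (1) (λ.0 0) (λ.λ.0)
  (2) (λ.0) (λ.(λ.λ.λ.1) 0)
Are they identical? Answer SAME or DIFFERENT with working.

Answer: DIFFERENT — A ⇓ λ.0, B ⇓ λ.λ.λ.1

Derivation:
Term A:
  start: (λ.0 0) (λ.λ.0)
  →1  (λ.λ.0) (λ.λ.0)
  →2  λ.0

Term B:
  start: (λ.0) (λ.(λ.λ.λ.1) 0)
  →1  λ.(λ.λ.λ.1) 0
  →2  λ.λ.λ.1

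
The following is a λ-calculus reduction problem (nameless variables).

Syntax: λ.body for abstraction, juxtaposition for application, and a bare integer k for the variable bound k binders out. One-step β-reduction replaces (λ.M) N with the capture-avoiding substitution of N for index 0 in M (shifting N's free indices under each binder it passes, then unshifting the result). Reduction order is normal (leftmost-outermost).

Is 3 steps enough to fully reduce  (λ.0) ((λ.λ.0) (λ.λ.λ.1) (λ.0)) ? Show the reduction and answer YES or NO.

  start: (λ.0) ((λ.λ.0) (λ.λ.λ.1) (λ.0))
  step 1: (λ.λ.0) (λ.λ.λ.1) (λ.0)
  step 2: (λ.0) (λ.0)
  step 3: λ.0

Answer: YES — reaches normal form λ.0 in 3 ≤ 3 steps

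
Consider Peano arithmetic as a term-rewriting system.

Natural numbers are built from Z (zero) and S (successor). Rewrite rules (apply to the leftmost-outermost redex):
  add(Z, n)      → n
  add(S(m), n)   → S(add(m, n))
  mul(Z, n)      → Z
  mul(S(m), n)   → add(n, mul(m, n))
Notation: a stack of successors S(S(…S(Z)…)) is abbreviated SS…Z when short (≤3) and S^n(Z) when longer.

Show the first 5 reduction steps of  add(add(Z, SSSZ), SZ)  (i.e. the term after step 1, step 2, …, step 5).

Answer: after 5 steps: S^4(Z)

Derivation:
  start: add(add(Z, SSSZ), SZ)
  step 1: add(SSSZ, SZ)
  step 2: S(add(SSZ, SZ))
  step 3: S(S(add(SZ, SZ)))
  step 4: S(S(S(add(Z, SZ))))
  step 5: S^4(Z)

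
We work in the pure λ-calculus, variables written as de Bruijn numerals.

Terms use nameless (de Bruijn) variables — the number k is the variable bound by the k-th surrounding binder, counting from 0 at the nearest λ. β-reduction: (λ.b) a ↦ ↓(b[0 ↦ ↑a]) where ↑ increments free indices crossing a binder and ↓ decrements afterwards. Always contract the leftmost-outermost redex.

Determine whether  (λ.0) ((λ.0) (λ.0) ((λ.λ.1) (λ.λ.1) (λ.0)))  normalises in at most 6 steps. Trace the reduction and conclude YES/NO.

  start: (λ.0) ((λ.0) (λ.0) ((λ.λ.1) (λ.λ.1) (λ.0)))
  [1] (λ.0) (λ.0) ((λ.λ.1) (λ.λ.1) (λ.0))
  [2] (λ.0) ((λ.λ.1) (λ.λ.1) (λ.0))
  [3] (λ.λ.1) (λ.λ.1) (λ.0)
  [4] (λ.λ.λ.1) (λ.0)
  [5] λ.λ.1

Answer: YES — reaches normal form λ.λ.1 in 5 ≤ 6 steps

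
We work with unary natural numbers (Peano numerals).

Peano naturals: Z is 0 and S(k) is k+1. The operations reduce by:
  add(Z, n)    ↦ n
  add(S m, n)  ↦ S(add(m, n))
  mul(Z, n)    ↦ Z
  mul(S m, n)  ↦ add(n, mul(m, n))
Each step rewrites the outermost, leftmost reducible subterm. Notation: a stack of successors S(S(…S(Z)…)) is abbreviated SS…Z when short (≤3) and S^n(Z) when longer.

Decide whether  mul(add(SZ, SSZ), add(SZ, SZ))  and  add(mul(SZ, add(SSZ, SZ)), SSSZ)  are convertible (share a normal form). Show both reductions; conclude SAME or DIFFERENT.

Answer: SAME — A ⇓ S^6(Z), B ⇓ S^6(Z)

Working:
Term A:
  start: mul(add(SZ, SSZ), add(SZ, SZ))
  →1  mul(S(add(Z, SSZ)), add(SZ, SZ))
  →2  add(add(SZ, SZ), mul(add(Z, SSZ), add(SZ, SZ)))
  →3  add(S(add(Z, SZ)), mul(add(Z, SSZ), add(SZ, SZ)))
  →4  S(add(add(Z, SZ), mul(add(Z, SSZ), add(SZ, SZ))))
  →5  S(add(SZ, mul(add(Z, SSZ), add(SZ, SZ))))
  →6  S(S(add(Z, mul(add(Z, SSZ), add(SZ, SZ)))))
  →7  S(S(mul(add(Z, SSZ), add(SZ, SZ))))
  →8  S(S(mul(SSZ, add(SZ, SZ))))
  →9  S(S(add(add(SZ, SZ), mul(SZ, add(SZ, SZ)))))
  →10  S(S(add(S(add(Z, SZ)), mul(SZ, add(SZ, SZ)))))
  →11  S(S(S(add(add(Z, SZ), mul(SZ, add(SZ, SZ))))))
  →12  S(S(S(add(SZ, mul(SZ, add(SZ, SZ))))))
  →13  S(S(S(S(add(Z, mul(SZ, add(SZ, SZ)))))))
  →14  S(S(S(S(mul(SZ, add(SZ, SZ))))))
  →15  S(S(S(S(add(add(SZ, SZ), mul(Z, add(SZ, SZ)))))))
  →16  S(S(S(S(add(S(add(Z, SZ)), mul(Z, add(SZ, SZ)))))))
  →17  S(S(S(S(S(add(add(Z, SZ), mul(Z, add(SZ, SZ))))))))
  →18  S(S(S(S(S(add(SZ, mul(Z, add(SZ, SZ))))))))
  →19  S(S(S(S(S(S(add(Z, mul(Z, add(SZ, SZ)))))))))
  →20  S(S(S(S(S(S(mul(Z, add(SZ, SZ))))))))
  →21  S^6(Z)

Term B:
  start: add(mul(SZ, add(SSZ, SZ)), SSSZ)
  →1  add(add(add(SSZ, SZ), mul(Z, add(SSZ, SZ))), SSSZ)
  →2  add(add(S(add(SZ, SZ)), mul(Z, add(SSZ, SZ))), SSSZ)
  →3  add(S(add(add(SZ, SZ), mul(Z, add(SSZ, SZ)))), SSSZ)
  →4  S(add(add(add(SZ, SZ), mul(Z, add(SSZ, SZ))), SSSZ))
  →5  S(add(add(S(add(Z, SZ)), mul(Z, add(SSZ, SZ))), SSSZ))
  →6  S(add(S(add(add(Z, SZ), mul(Z, add(SSZ, SZ)))), SSSZ))
  →7  S(S(add(add(add(Z, SZ), mul(Z, add(SSZ, SZ))), SSSZ)))
  →8  S(S(add(add(SZ, mul(Z, add(SSZ, SZ))), SSSZ)))
  →9  S(S(add(S(add(Z, mul(Z, add(SSZ, SZ)))), SSSZ)))
  →10  S(S(S(add(add(Z, mul(Z, add(SSZ, SZ))), SSSZ))))
  →11  S(S(S(add(mul(Z, add(SSZ, SZ)), SSSZ))))
  →12  S(S(S(add(Z, SSSZ))))
  →13  S^6(Z)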